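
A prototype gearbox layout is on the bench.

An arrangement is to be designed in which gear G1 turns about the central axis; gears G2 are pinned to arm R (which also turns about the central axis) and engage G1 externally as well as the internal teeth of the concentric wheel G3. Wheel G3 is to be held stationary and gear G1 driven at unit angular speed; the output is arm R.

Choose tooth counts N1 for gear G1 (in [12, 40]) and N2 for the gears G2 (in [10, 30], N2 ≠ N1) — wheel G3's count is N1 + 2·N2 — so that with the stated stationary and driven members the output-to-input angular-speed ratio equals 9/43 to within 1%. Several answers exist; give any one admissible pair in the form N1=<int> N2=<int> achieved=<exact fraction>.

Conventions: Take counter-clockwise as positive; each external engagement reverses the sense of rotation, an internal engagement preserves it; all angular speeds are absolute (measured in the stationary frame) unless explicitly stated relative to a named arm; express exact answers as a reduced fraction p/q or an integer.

N1=18 N2=25 achieved=9/43

topology: planetary set — design target 9/43, arm = carrier (Willis)
Willis with ω_ring = 0: ω_arm/ω_sun = N1/(N1+N3); set equal to 9/43  ⇒  N3/N1 = 1/(9/43) − 1 = 34/9
N3 = N1 + 2·N2  ⇒  N2/N1 = (N3/N1 − 1)/2 = (34/9 − 1)/2 = 25/18
smallest multiple with N1 ≥ 12 and N2 ≥ 10: k = 1  ⇒  N1 = 1·18 = 18, N2 = 1·25 = 25 (N1 ≤ 40, N2 ≤ 30, N2 ≠ N1 ✓), N3 = 18 + 2·25 = 68
check: N1/(N1+N3) with N1 = 18, N3 = 68 gives 9/43; |achieved − target| = 0 ≤ 9/4300 ✓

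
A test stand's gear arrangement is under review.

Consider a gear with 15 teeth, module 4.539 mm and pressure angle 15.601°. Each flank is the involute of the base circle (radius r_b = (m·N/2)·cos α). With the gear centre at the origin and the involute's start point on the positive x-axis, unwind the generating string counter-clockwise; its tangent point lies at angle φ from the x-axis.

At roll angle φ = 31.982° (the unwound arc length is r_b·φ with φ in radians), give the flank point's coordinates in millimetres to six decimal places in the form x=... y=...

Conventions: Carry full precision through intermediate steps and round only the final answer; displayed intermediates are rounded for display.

x=37.505295 y=1.842274

recognized (one wheel, involute flank): single-mesh tooth geometry, m = 4.539, N = 15
pitch radius r_p = m·N/2 = 4.539·15/2 = 34.042500
base radius r_b = r_p·cos α = 34.042500·cos 15.601° = 32.788302
roll angle φ = 31.982° = 0.55819120 rad
x = r_b·(cos φ + φ·sin φ) = 37.505295
y = r_b·(sin φ − φ·cos φ) = 1.842274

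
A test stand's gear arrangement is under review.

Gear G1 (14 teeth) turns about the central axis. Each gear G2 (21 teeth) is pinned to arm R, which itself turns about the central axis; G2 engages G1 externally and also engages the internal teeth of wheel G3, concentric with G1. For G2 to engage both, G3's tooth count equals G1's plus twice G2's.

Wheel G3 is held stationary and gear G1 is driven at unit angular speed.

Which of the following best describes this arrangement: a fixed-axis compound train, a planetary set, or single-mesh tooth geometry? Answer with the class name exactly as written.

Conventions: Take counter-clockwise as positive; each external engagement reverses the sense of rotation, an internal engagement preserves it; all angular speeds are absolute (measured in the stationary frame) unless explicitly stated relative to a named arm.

planetary set (14T centre, 21T on arm, 56T internal) — Willis relation
classification: planetary set

planetary set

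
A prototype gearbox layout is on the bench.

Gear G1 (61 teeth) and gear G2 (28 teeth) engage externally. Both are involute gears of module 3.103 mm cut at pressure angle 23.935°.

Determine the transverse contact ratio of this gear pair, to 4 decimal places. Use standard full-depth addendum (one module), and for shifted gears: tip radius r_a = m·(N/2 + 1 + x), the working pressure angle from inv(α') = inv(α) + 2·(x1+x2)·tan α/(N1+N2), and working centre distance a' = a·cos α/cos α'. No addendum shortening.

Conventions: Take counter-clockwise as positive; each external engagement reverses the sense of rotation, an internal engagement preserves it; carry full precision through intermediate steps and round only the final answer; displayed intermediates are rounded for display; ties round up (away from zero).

topology: single-mesh involute geometry — m = 3.103, 61T/28T pair
base radii: r_b1 = 86.502927, r_b2 = 39.706262
tip radii: r_a1 = 97.744500, r_a2 = 46.545000
no profile shift: α' = α, a' = a
action lengths: √(r_a1²−r_b1²) = 45.510778, √(r_a2²−r_b2²) = 24.286824
base pitch p_b = π·m·cos α = 8.910064
CR = (45.510778 + 24.286824 − 138.083500·sin 23.93500°)/8.910064 = 1.546243
contact ratio ≈ 1.5462

1.5462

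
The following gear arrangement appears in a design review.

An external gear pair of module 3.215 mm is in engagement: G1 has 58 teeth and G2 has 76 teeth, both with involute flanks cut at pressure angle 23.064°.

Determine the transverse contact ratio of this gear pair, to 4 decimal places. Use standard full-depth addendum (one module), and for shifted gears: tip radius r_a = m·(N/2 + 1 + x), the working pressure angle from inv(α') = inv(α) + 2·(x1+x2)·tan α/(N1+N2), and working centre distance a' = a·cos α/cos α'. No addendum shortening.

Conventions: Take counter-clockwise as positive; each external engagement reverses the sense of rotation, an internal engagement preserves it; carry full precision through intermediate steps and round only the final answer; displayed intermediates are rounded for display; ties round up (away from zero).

class = single-mesh tooth geometry [involute pair 58T × 76T, m = 3.215]
base radii: r_b1 = 85.782524, r_b2 = 112.404687
tip radii: r_a1 = 96.450000, r_a2 = 125.385000
no profile shift: α' = α, a' = a
action lengths: √(r_a1²−r_b1²) = 44.090374, √(r_a2²−r_b2²) = 55.557040
base pitch p_b = π·m·cos α = 9.292888
CR = (44.090374 + 55.557040 − 215.405000·sin 23.06400°)/9.292888 = 1.642175
contact ratio ≈ 1.6422

1.6422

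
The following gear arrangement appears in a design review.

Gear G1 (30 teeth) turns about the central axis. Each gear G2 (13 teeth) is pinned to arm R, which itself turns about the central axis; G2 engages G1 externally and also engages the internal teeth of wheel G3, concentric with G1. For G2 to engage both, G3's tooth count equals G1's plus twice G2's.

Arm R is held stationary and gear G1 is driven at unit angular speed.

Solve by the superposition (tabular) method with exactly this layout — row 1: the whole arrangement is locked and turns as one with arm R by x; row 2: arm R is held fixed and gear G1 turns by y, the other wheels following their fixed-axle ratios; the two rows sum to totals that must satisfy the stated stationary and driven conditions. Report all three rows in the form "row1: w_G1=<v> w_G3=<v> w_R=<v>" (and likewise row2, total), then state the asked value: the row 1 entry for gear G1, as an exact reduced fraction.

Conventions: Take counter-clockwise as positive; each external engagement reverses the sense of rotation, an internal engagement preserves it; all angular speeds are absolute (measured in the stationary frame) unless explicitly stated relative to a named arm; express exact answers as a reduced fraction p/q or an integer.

class = planetary set [G3 = 30+2·13 = 56; Willis about the carrier]
row 1 — lock + rotate with arm: ω_sun = ω_ring = ω_arm = x
row 2: sun turns y, ring = −(30/56)·y, arm 0
boundary: total ω_arm = x = 0 and total ω_sun = x + y = 1  ⇒  y = 1, x = 0
row 2 ring = −(30/56)·1 = -15/28
totals (row 1 + row 2): sun 0 + 1 = 1, ring 0 + (-15/28) = -15/28, arm 0 + 0 = 0
asked cell (row1, sun) = 0

row1: w_G1=0 w_G3=0 w_R=0
row2: w_G1=1 w_G3=-15/28 w_R=0
total: w_G1=1 w_G3=-15/28 w_R=0
asked value: 0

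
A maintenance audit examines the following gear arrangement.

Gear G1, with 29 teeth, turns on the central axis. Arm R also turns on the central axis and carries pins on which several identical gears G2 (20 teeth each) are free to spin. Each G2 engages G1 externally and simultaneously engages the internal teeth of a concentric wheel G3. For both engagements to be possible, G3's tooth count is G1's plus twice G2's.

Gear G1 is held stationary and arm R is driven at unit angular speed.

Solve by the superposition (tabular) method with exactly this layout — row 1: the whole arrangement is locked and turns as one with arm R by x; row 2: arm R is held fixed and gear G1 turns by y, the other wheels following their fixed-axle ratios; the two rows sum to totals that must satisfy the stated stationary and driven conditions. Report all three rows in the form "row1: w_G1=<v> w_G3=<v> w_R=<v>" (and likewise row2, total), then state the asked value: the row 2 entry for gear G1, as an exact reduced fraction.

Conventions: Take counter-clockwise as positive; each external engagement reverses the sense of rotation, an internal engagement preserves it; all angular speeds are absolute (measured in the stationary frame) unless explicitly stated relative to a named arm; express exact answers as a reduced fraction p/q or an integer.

row1: w_G1=1 w_G3=1 w_R=1
row2: w_G1=-1 w_G3=29/69 w_R=0
total: w_G1=0 w_G3=98/69 w_R=1
asked value: -1

recognized (axles ride arm R): planetary set, 29/20/69 teeth
row 1: whole set turns with the arm by x
superposition row 2 [arm held]: sun y, ring −(29/69)·y, arm 0
boundary: total ω_sun = x + y = 0 and total ω_arm = x = 1  ⇒  y = -1, x = 1
row 2 ring = −(29/69)·(-1) = 29/69
totals (row 1 + row 2): sun 1 + (-1) = 0, ring 1 + 29/69 = 98/69, arm 1 + 0 = 1
asked cell (row2, sun) = -1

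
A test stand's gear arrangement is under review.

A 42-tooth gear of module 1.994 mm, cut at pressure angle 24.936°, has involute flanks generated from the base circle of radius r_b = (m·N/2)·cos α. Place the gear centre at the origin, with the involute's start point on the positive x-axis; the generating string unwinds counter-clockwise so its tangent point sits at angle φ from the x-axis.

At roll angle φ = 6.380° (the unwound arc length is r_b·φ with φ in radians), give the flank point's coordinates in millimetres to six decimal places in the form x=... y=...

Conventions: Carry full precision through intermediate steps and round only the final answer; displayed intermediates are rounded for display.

x=38.205150 y=0.017453

topology: single-mesh involute geometry — m = 1.994, N = 42
pitch radius r_p = m·N/2 = 1.994·42/2 = 41.874000
base radius r_b = r_p·cos α = 41.874000·cos 24.936° = 37.970476
roll angle φ = 6.380° = 0.11135201 rad
x = r_b·(cos φ + φ·sin φ) = 38.205150
y = r_b·(sin φ − φ·cos φ) = 0.017453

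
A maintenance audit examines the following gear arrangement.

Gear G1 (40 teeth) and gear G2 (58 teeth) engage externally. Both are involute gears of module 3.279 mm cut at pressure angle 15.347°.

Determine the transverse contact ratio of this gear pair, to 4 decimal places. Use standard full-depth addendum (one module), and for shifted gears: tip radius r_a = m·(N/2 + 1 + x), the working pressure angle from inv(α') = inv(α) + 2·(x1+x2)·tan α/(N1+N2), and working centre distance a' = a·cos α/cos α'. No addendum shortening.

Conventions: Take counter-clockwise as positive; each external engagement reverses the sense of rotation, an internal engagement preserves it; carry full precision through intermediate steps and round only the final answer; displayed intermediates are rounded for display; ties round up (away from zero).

2.0458

topology: single-mesh involute geometry — m = 3.279, 40T/58T pair
base radii: r_b1 = 63.241459, r_b2 = 91.700116
tip radii: r_a1 = 68.859000, r_a2 = 98.370000
no profile shift: α' = α, a' = a
action lengths: √(r_a1²−r_b1²) = 27.241141, √(r_a2²−r_b2²) = 35.605417
base pitch p_b = π·m·cos α = 9.933945
CR = (27.241141 + 35.605417 − 160.671000·sin 15.34700°)/9.933945 = 2.045783
contact ratio ≈ 2.0458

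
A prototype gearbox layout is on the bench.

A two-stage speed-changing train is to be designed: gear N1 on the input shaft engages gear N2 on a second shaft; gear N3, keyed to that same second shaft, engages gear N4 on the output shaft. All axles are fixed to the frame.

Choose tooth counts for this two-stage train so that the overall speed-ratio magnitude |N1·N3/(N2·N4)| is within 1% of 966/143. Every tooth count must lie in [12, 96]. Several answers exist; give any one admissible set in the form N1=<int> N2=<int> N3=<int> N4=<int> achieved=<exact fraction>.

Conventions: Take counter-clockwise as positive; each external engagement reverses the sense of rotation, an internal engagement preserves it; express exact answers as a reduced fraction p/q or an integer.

2-stage fixed-axis compound train for ratio 966/143
target = 966/143 in lowest terms: an exact hit needs N1·N3 = k·966 and N2·N4 = k·143 for one integer k, every count in [12, 96]; additionally prefer no 1:1 stage (N1 ≠ N2, N3 ≠ N4)
k = 1: no 1:1-free in-range split of k·966 and k·143 into factor pairs; take k = 2
k = 2: N1·N3 = 1932 = 21·92, N2·N4 = 286 = 13·22
achieved = 21·92/(13·22) = 966/143; |achieved − target| = 0 ≤ 483/7150 ✓

N1=21 N2=13 N3=92 N4=22 achieved=966/143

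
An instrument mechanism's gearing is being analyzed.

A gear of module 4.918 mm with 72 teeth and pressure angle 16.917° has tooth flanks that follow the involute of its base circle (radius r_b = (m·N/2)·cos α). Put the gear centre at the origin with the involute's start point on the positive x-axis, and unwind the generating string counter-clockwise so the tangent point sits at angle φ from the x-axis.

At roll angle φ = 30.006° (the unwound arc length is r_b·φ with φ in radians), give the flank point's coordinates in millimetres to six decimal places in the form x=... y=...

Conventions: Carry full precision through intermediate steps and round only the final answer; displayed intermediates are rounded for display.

single-mesh involute tooth geometry (72T wheel at module 4.918)
pitch radius r_p = m·N/2 = 4.918·72/2 = 177.048000
base radius r_b = r_p·cos α = 177.048000·cos 16.917° = 169.386653
roll angle φ = 30.006° = 0.52370350 rad
x = r_b·(cos φ + φ·sin φ) = 191.046511
y = r_b·(sin φ − φ·cos φ) = 7.889620

x=191.046511 y=7.889620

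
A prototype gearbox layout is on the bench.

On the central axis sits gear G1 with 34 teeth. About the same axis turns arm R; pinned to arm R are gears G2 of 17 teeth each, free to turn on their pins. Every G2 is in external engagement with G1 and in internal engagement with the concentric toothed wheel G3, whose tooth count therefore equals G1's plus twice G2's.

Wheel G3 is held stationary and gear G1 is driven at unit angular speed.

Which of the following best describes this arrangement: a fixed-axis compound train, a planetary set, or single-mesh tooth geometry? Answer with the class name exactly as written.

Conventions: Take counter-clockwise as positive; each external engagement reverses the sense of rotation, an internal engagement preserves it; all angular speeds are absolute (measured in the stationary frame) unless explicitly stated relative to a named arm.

planetary set

recognized (axles ride arm R): planetary set, 34/17/68 teeth
classification: planetary set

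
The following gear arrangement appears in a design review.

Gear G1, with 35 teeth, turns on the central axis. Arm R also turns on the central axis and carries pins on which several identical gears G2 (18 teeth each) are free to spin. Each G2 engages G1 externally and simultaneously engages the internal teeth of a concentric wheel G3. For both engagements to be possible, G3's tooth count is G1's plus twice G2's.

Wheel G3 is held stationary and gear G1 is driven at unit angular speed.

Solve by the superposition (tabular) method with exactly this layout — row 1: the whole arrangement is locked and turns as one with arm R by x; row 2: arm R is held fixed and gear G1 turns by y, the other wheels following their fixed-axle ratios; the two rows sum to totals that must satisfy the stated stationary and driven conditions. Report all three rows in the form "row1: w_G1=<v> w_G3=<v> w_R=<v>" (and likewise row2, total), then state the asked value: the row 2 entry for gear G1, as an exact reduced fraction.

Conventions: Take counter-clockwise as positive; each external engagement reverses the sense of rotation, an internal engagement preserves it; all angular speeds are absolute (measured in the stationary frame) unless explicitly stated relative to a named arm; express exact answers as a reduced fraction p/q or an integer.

row1: w_G1=35/106 w_G3=35/106 w_R=35/106
row2: w_G1=71/106 w_G3=-35/106 w_R=0
total: w_G1=1 w_G3=0 w_R=35/106
asked value: 71/106

class = planetary set [G3 = 35+2·18 = 71; Willis about the carrier]
superposition row 1 [locked train]: every member turns x
superposition row 2 [arm held]: sun y, ring −(35/71)·y, arm 0
boundary: total ω_ring = x − (35/71)·y = 0 and total ω_sun = x + y = 1  ⇒  y = 71/106, x = 35/106
row 2 ring = −(35/71)·71/106 = -35/106
totals (row 1 + row 2): sun 35/106 + 71/106 = 1, ring 35/106 + (-35/106) = 0, arm 35/106 + 0 = 35/106
asked cell (row2, sun) = 71/106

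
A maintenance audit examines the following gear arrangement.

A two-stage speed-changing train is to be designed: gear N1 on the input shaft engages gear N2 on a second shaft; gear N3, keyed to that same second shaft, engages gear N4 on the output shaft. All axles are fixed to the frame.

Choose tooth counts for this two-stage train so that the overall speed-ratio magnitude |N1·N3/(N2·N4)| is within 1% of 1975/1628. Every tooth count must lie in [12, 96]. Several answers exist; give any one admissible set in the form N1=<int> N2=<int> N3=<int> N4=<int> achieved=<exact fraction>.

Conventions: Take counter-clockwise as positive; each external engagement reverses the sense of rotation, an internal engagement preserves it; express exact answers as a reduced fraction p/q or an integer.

design class (target 1975/1628): fixed-axis compound train
target = 1975/1628 in lowest terms: an exact hit needs N1·N3 = k·1975 and N2·N4 = k·1628 for one integer k, every count in [12, 96]; additionally prefer no 1:1 stage (N1 ≠ N2, N3 ≠ N4)
k = 1: N1·N3 = 1975 = 25·79, N2·N4 = 1628 = 22·74
achieved = 25·79/(22·74) = 1975/1628; |achieved − target| = 0 ≤ 79/6512 ✓

N1=25 N2=22 N3=79 N4=74 achieved=1975/1628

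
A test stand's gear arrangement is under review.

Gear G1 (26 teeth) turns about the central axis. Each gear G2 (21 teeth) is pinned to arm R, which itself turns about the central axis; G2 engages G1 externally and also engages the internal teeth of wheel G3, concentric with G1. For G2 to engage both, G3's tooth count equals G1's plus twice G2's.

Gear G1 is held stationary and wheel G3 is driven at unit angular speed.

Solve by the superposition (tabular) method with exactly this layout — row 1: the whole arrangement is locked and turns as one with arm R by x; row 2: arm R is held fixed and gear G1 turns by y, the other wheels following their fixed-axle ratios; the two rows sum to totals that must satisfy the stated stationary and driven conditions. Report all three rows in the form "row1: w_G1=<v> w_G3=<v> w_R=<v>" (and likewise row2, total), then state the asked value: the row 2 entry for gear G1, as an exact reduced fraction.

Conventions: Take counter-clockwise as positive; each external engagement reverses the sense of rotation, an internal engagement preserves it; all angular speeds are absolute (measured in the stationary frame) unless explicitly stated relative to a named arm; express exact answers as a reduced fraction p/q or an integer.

planetary set (26T centre, 21T on arm, 68T internal) — Willis relation
row 1 — lock + rotate with arm: ω_sun = ω_ring = ω_arm = x
row 2 — arm fixed, fixed-axis ratios: sun y, ring −(26/68)·y, arm 0
boundary: total ω_sun = x + y = 0 and total ω_ring = x − (26/68)·y = 1  ⇒  y = -34/47, x = 34/47
row 2 ring = −(26/68)·(-34/47) = 13/47
totals (row 1 + row 2): sun 34/47 + (-34/47) = 0, ring 34/47 + 13/47 = 1, arm 34/47 + 0 = 34/47
asked cell (row2, sun) = -34/47

row1: w_G1=34/47 w_G3=34/47 w_R=34/47
row2: w_G1=-34/47 w_G3=13/47 w_R=0
total: w_G1=0 w_G3=1 w_R=34/47
asked value: -34/47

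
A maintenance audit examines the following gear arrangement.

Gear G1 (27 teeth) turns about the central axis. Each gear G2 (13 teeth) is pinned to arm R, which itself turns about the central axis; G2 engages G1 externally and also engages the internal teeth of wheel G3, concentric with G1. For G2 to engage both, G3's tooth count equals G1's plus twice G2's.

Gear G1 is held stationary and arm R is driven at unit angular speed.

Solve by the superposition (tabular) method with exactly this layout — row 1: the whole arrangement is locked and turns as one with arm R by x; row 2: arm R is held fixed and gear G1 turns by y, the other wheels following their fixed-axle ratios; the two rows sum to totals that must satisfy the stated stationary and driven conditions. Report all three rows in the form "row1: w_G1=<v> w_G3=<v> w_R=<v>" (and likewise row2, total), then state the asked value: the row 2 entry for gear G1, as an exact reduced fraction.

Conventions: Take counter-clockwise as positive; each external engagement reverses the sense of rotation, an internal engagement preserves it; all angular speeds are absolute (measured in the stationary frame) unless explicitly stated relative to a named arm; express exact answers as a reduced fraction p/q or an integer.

row1: w_G1=1 w_G3=1 w_R=1
row2: w_G1=-1 w_G3=27/53 w_R=0
total: w_G1=0 w_G3=80/53 w_R=1
asked value: -1

class = planetary set [G3 = 27+2·13 = 53; Willis about the carrier]
row 1 — lock + rotate with arm: ω_sun = ω_ring = ω_arm = x
row 2: sun turns y, ring = −(27/53)·y, arm 0
boundary: total ω_sun = x + y = 0 and total ω_arm = x = 1  ⇒  y = -1, x = 1
row 2 ring = −(27/53)·(-1) = 27/53
totals (row 1 + row 2): sun 1 + (-1) = 0, ring 1 + 27/53 = 80/53, arm 1 + 0 = 1
asked cell (row2, sun) = -1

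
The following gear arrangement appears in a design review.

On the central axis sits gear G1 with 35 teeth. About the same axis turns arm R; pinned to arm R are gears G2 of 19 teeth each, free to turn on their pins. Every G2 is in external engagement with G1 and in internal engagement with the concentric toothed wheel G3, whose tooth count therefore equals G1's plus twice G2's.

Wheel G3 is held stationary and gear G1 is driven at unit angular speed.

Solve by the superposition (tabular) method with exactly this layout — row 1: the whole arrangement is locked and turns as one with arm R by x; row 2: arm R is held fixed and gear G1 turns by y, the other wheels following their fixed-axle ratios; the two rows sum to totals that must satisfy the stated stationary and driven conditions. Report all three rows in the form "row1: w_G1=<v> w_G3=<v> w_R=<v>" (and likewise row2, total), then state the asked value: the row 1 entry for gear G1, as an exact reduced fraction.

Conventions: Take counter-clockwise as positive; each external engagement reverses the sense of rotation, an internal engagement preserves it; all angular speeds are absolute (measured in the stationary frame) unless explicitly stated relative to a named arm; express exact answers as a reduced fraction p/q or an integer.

planetary set (35T centre, 19T on arm, 73T internal) — Willis relation
row 1: whole set turns with the arm by x
superposition row 2 [arm held]: sun y, ring −(35/73)·y, arm 0
boundary: total ω_ring = x − (35/73)·y = 0 and total ω_sun = x + y = 1  ⇒  y = 73/108, x = 35/108
row 2 ring = −(35/73)·73/108 = -35/108
totals (row 1 + row 2): sun 35/108 + 73/108 = 1, ring 35/108 + (-35/108) = 0, arm 35/108 + 0 = 35/108
asked cell (row1, sun) = 35/108

row1: w_G1=35/108 w_G3=35/108 w_R=35/108
row2: w_G1=73/108 w_G3=-35/108 w_R=0
total: w_G1=1 w_G3=0 w_R=35/108
asked value: 35/108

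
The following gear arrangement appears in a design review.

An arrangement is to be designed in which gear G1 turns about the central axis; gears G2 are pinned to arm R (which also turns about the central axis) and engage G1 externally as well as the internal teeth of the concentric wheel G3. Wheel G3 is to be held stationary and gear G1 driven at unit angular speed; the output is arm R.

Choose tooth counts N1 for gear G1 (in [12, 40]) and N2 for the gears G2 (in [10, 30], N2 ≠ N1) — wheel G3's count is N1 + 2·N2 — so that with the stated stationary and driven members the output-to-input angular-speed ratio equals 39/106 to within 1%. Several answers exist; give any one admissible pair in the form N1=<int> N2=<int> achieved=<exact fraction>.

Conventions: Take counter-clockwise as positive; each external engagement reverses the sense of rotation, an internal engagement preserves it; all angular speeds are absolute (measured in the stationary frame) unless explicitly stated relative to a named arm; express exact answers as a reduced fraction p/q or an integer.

topology: planetary set — design target 39/106, arm = carrier (Willis)
Willis with ω_ring = 0: ω_arm/ω_sun = N1/(N1+N3); set equal to 39/106  ⇒  N3/N1 = 1/(39/106) − 1 = 67/39
N3 = N1 + 2·N2  ⇒  N2/N1 = (N3/N1 − 1)/2 = (67/39 − 1)/2 = 14/39
smallest multiple with N1 ≥ 12 and N2 ≥ 10: k = 1  ⇒  N1 = 1·39 = 39, N2 = 1·14 = 14 (N1 ≤ 40, N2 ≤ 30, N2 ≠ N1 ✓), N3 = 39 + 2·14 = 67
check: N1/(N1+N3) with N1 = 39, N3 = 67 gives 39/106; |achieved − target| = 0 ≤ 39/10600 ✓

N1=39 N2=14 achieved=39/106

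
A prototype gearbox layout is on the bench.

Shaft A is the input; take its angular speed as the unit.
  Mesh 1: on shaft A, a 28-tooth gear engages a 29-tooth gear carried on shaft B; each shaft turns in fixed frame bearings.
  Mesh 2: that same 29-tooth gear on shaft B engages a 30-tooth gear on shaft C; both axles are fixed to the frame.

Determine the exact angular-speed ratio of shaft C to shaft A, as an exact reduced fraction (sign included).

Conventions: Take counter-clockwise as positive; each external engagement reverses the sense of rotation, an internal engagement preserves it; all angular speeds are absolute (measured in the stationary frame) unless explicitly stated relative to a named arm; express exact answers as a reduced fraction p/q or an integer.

class = fixed-axis compound train [2 meshes; 2 ratios multiply, 2 sense flips]
mesh 1 [28T→29T]: running ratio 28/29, sense −
mesh 2 [29T→30T]: running ratio 14/15, sense +
ω_out/ω_in = 14/15

14/15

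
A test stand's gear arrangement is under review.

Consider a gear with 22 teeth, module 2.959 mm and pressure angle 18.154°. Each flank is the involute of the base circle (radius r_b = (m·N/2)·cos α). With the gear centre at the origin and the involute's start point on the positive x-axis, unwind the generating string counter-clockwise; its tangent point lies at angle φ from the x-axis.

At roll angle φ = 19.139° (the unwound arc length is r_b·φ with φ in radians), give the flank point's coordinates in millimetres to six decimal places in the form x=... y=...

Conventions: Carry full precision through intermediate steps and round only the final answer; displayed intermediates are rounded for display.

x=32.606500 y=0.379995

class = single-mesh tooth geometry [base-circle involute, m = 2.959, 22T]
pitch radius r_p = m·N/2 = 2.959·22/2 = 32.549000
base radius r_b = r_p·cos α = 32.549000·cos 18.154° = 30.928792
roll angle φ = 19.139° = 0.33403857 rad
x = r_b·(cos φ + φ·sin φ) = 32.606500
y = r_b·(sin φ − φ·cos φ) = 0.379995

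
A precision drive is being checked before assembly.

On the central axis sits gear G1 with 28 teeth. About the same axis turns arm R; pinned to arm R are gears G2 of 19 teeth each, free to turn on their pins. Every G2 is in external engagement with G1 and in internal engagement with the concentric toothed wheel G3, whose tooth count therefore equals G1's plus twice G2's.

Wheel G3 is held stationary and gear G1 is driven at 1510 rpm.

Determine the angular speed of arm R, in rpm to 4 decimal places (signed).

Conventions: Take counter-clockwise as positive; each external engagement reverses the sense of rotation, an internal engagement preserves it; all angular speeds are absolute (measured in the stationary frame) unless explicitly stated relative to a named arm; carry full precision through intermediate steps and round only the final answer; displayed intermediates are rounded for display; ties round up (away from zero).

planetary set (28T centre, 19T on arm, 66T internal) — Willis relation
normalise by the input: solve with ω_sun = 1, then scale by 1510 rpm
ring teeth: 28 + 2·19 = 66
28(ω_sun−ω_arm) = −66(ω_ring−ω_arm),  ω_ring = 0, ω_sun = 1
28(1−ω_arm) = −66(0−ω_arm)  ⇒  94·ω_arm = 28  ⇒  ω_arm = 14/47
scale: ω_arm = 14/47 × 1510 rpm = +449.7872 rpm

+449.7872 rpm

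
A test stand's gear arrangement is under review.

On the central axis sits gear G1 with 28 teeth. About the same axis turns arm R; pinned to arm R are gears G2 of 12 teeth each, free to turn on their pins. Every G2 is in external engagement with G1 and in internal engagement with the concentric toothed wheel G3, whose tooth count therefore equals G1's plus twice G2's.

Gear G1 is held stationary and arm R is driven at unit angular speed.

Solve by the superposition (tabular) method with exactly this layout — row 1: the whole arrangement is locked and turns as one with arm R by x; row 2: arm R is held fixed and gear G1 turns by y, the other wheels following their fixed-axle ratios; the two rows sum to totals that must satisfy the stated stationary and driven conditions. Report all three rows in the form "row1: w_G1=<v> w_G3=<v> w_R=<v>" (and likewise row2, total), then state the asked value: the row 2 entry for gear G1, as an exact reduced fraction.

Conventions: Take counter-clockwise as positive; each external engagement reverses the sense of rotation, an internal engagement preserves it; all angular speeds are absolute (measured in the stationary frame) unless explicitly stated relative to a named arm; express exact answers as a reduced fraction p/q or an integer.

row1: w_G1=1 w_G3=1 w_R=1
row2: w_G1=-1 w_G3=7/13 w_R=0
total: w_G1=0 w_G3=20/13 w_R=1
asked value: -1

class = planetary set [G3 = 28+2·12 = 52; Willis about the carrier]
superposition row 1 [locked train]: every member turns x
row 2 — arm fixed, fixed-axis ratios: sun y, ring −(28/52)·y, arm 0
boundary: total ω_sun = x + y = 0 and total ω_arm = x = 1  ⇒  y = -1, x = 1
row 2 ring = −(28/52)·(-1) = 7/13
totals (row 1 + row 2): sun 1 + (-1) = 0, ring 1 + 7/13 = 20/13, arm 1 + 0 = 1
asked cell (row2, sun) = -1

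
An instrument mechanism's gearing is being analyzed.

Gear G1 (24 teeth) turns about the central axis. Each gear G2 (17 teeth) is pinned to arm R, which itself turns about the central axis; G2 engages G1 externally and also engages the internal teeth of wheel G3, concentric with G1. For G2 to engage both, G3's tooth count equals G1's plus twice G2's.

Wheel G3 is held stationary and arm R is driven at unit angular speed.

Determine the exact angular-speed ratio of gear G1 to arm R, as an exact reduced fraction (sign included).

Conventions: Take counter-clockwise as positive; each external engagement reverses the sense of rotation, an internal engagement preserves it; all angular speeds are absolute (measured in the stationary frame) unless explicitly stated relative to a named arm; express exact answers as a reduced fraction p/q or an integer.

41/12

planetary set (24T centre, 17T on arm, 58T internal) — Willis relation
ring teeth: 24 + 2·17 = 58
24(ω_sun−ω_arm) = −58(ω_ring−ω_arm),  ω_ring = 0, ω_arm = 1
ω_sun = 1 − (58/24)(0−1) = 41/12
ω_out/ω_in = 41/12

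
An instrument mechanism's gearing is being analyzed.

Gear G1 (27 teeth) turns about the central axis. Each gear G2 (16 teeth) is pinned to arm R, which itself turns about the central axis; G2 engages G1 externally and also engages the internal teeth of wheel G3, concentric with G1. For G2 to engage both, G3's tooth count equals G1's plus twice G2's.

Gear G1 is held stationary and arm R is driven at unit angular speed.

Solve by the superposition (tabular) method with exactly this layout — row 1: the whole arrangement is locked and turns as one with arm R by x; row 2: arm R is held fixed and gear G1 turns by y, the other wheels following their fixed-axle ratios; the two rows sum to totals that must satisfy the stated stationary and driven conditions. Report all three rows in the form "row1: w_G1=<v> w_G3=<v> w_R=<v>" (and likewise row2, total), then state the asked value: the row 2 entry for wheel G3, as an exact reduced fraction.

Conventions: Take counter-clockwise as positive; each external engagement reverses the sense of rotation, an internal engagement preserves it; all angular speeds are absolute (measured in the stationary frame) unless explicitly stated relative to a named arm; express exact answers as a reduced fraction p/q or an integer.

recognized (axles ride arm R): planetary set, 27/16/59 teeth
row 1: whole set turns with the arm by x
row 2 — arm fixed, fixed-axis ratios: sun y, ring −(27/59)·y, arm 0
boundary: total ω_sun = x + y = 0 and total ω_arm = x = 1  ⇒  y = -1, x = 1
row 2 ring = −(27/59)·(-1) = 27/59
totals (row 1 + row 2): sun 1 + (-1) = 0, ring 1 + 27/59 = 86/59, arm 1 + 0 = 1
asked cell (row2, ring) = 27/59

row1: w_G1=1 w_G3=1 w_R=1
row2: w_G1=-1 w_G3=27/59 w_R=0
total: w_G1=0 w_G3=86/59 w_R=1
asked value: 27/59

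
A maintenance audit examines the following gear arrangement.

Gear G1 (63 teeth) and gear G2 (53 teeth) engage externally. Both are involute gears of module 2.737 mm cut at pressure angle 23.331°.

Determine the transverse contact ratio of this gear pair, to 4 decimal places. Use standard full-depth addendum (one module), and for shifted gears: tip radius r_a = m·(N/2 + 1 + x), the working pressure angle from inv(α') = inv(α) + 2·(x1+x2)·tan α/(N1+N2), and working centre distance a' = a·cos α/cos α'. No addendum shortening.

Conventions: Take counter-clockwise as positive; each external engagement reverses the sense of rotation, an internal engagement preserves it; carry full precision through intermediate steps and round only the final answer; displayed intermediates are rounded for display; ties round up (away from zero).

1.6160

topology: single-mesh involute geometry — m = 2.737, 63T/53T pair
base radii: r_b1 = 79.165851, r_b2 = 66.599843
tip radii: r_a1 = 88.952500, r_a2 = 75.267500
no profile shift: α' = α, a' = a
action lengths: √(r_a1²−r_b1²) = 40.562486, √(r_a2²−r_b2²) = 35.066472
base pitch p_b = π·m·cos α = 7.895456
CR = (40.562486 + 35.066472 − 158.746000·sin 23.33100°)/7.895456 = 1.615969
contact ratio ≈ 1.6160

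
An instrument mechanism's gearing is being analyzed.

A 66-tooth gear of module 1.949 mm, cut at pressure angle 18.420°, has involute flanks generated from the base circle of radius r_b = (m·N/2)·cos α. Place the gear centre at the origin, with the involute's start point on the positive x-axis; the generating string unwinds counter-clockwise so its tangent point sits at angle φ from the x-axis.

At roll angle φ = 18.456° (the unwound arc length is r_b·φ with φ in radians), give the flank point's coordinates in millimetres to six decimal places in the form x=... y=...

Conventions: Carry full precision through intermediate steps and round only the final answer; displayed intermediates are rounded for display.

x=64.105928 y=0.672815

class = single-mesh tooth geometry [base-circle involute, m = 1.949, 66T]
pitch radius r_p = m·N/2 = 1.949·66/2 = 64.317000
base radius r_b = r_p·cos α = 64.317000·cos 18.420° = 61.021768
roll angle φ = 18.456° = 0.32211797 rad
x = r_b·(cos φ + φ·sin φ) = 64.105928
y = r_b·(sin φ − φ·cos φ) = 0.672815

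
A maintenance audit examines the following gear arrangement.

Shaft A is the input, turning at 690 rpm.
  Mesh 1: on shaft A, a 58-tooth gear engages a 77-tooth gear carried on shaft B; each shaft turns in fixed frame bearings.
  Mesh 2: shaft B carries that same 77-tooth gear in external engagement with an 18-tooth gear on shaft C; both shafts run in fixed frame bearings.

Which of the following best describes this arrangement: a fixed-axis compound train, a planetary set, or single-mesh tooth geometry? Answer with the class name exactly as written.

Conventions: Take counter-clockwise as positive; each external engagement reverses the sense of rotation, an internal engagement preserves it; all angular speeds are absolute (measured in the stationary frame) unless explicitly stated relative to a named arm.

recognized (3 fixed axles, 2 meshes): fixed-axis compound train
classification: fixed-axis compound train

fixed-axis compound train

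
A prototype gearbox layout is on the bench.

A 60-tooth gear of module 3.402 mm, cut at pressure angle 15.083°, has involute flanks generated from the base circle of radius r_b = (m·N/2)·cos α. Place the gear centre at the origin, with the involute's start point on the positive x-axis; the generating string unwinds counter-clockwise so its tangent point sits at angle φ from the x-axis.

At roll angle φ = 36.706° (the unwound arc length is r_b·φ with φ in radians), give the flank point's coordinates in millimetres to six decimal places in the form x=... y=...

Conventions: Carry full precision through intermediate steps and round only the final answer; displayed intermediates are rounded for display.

x=116.738179 y=8.287474

topology: single-mesh involute geometry — m = 3.402, N = 60
pitch radius r_p = m·N/2 = 3.402·60/2 = 102.060000
base radius r_b = r_p·cos α = 102.060000·cos 15.083° = 98.544021
roll angle φ = 36.706° = 0.64064056 rad
x = r_b·(cos φ + φ·sin φ) = 116.738179
y = r_b·(sin φ − φ·cos φ) = 8.287474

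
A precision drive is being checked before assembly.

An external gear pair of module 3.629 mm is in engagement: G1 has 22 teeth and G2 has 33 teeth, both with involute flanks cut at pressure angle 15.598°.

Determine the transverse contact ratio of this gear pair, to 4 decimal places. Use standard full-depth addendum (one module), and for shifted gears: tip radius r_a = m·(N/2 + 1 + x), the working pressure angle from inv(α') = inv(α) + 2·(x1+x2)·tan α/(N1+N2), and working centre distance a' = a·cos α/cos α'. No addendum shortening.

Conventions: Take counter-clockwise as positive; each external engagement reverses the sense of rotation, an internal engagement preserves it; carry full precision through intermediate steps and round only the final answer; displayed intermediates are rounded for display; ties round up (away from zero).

1.8398

topology: single-mesh involute geometry — m = 3.629, 22T/33T pair
base radii: r_b1 = 38.448861, r_b2 = 57.673292
tip radii: r_a1 = 43.548000, r_a2 = 63.507500
no profile shift: α' = α, a' = a
action lengths: √(r_a1²−r_b1²) = 20.447821, √(r_a2²−r_b2²) = 26.589358
base pitch p_b = π·m·cos α = 10.980969
CR = (20.447821 + 26.589358 − 99.797500·sin 15.59800°)/10.980969 = 1.839820
contact ratio ≈ 1.8398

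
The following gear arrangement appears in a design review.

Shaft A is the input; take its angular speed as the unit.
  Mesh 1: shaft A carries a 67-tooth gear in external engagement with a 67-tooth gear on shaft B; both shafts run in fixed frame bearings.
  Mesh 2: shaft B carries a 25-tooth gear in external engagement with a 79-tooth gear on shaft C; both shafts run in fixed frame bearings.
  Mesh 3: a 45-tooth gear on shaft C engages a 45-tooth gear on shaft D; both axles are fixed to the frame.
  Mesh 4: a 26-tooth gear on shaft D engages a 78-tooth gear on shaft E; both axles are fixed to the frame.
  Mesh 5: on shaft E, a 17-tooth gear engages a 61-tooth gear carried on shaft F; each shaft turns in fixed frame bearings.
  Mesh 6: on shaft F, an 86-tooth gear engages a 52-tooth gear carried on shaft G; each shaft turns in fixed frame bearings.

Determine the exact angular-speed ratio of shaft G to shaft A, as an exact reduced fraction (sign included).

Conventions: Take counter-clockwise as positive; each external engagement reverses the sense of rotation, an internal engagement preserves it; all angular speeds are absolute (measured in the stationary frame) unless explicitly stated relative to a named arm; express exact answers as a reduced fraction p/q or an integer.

18275/375882

class = fixed-axis compound train [6 meshes; 6 ratios multiply, 6 sense flips]
mesh 1 [67T→67T]: running ratio 1, sense −
mesh 2 [25T→79T]: running ratio 25/79, sense +
mesh 3 [45T→45T]: running ratio 25/79, sense −
mesh 4 [26T→78T]: running ratio 25/237, sense +
mesh 5 [17T→61T]: running ratio 425/14457, sense −
mesh 6 [86T→52T]: running ratio 18275/375882, sense +
ω_out/ω_in = 18275/375882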